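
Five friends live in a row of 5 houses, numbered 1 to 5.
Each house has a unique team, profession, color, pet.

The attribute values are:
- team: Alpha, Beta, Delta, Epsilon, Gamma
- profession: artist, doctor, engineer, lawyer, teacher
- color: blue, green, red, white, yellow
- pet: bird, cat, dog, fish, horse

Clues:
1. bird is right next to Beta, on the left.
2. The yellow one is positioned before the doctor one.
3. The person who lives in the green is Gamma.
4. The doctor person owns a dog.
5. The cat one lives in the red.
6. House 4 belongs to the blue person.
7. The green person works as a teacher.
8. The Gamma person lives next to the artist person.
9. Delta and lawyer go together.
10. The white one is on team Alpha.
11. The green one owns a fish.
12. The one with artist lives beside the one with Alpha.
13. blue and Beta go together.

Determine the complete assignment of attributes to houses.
Solution:

House | Team | Profession | Color | Pet
---------------------------------------
  1   | Gamma | teacher | green | fish
  2   | Epsilon | artist | yellow | horse
  3   | Alpha | engineer | white | bird
  4   | Beta | doctor | blue | dog
  5   | Delta | lawyer | red | cat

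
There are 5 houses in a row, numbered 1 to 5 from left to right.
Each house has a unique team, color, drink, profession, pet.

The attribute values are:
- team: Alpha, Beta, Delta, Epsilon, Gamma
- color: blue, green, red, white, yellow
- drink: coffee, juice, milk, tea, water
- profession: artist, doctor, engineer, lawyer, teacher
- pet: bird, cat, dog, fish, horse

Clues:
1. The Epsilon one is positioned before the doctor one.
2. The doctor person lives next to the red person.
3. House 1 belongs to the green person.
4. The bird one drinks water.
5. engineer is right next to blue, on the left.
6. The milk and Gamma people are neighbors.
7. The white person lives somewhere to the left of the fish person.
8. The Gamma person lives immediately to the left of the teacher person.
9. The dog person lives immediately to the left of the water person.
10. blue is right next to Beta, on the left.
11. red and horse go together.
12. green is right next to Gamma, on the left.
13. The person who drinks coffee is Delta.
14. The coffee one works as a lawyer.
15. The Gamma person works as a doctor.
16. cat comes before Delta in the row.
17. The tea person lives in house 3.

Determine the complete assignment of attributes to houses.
Solution:

House | Team | Color | Drink | Profession | Pet
-----------------------------------------------
  1   | Epsilon | green | milk | engineer | dog
  2   | Gamma | blue | water | doctor | bird
  3   | Beta | red | tea | teacher | horse
  4   | Alpha | white | juice | artist | cat
  5   | Delta | yellow | coffee | lawyer | fish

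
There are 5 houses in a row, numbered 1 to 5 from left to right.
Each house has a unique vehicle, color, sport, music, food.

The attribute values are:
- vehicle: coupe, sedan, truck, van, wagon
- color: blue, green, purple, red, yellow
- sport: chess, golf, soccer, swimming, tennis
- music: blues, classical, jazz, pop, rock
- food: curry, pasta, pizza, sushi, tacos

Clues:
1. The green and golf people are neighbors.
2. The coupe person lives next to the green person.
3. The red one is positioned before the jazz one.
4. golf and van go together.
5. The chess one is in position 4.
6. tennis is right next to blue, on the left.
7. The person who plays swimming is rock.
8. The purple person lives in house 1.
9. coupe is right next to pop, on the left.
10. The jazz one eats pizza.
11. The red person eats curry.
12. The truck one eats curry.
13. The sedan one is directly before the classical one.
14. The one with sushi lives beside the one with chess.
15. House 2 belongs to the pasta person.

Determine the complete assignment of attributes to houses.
Solution:

House | Vehicle | Color | Sport | Music | Food
----------------------------------------------
  1   | coupe | purple | swimming | rock | tacos
  2   | sedan | green | tennis | pop | pasta
  3   | van | blue | golf | classical | sushi
  4   | truck | red | chess | blues | curry
  5   | wagon | yellow | soccer | jazz | pizza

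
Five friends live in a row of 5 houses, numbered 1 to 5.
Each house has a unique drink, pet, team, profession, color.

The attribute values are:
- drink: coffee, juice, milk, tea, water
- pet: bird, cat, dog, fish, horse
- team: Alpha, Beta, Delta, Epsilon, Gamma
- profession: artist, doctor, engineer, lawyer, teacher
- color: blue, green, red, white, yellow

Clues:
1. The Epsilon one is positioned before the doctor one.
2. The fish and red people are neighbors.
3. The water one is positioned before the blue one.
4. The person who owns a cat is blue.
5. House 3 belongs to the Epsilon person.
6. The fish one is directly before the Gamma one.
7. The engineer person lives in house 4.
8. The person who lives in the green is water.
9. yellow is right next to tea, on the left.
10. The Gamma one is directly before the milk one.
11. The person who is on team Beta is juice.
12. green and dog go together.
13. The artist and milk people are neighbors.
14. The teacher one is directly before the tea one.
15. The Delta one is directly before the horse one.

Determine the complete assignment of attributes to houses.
Solution:

House | Drink | Pet | Team | Profession | Color
-----------------------------------------------
  1   | coffee | fish | Delta | teacher | yellow
  2   | tea | horse | Gamma | artist | red
  3   | milk | bird | Epsilon | lawyer | white
  4   | water | dog | Alpha | engineer | green
  5   | juice | cat | Beta | doctor | blue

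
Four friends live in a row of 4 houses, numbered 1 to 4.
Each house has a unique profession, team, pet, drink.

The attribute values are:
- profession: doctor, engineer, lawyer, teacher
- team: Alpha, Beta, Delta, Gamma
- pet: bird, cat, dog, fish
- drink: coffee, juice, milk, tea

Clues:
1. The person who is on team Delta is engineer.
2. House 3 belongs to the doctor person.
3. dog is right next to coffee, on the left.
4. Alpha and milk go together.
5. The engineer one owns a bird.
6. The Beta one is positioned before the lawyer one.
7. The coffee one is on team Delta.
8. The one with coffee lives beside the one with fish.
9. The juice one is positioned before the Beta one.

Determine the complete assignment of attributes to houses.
Solution:

House | Profession | Team | Pet | Drink
---------------------------------------
  1   | teacher | Gamma | dog | juice
  2   | engineer | Delta | bird | coffee
  3   | doctor | Beta | fish | tea
  4   | lawyer | Alpha | cat | milk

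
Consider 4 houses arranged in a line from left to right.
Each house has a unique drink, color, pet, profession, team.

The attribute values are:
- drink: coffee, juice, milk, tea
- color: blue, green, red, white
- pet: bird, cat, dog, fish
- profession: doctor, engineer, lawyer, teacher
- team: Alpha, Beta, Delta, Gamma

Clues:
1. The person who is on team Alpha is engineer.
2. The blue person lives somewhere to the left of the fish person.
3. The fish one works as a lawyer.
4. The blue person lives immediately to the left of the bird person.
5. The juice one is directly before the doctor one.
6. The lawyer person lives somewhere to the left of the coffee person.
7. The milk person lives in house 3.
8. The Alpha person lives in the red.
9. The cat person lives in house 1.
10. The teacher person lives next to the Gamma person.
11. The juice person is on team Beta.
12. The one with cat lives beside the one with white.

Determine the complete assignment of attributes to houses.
Solution:

House | Drink | Color | Pet | Profession | Team
-----------------------------------------------
  1   | juice | blue | cat | teacher | Beta
  2   | tea | white | bird | doctor | Gamma
  3   | milk | green | fish | lawyer | Delta
  4   | coffee | red | dog | engineer | Alpha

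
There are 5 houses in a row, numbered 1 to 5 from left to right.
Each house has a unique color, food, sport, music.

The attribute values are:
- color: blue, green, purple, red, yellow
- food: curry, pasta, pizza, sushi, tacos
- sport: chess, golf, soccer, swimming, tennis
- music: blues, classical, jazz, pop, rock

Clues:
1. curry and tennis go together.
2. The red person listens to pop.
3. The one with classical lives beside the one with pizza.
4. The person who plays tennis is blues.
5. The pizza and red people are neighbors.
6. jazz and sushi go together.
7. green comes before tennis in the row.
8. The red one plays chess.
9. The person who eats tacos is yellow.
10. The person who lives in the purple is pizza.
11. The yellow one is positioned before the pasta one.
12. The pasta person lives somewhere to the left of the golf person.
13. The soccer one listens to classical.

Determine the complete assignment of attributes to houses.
Solution:

House | Color | Food | Sport | Music
------------------------------------
  1   | yellow | tacos | soccer | classical
  2   | purple | pizza | swimming | rock
  3   | red | pasta | chess | pop
  4   | green | sushi | golf | jazz
  5   | blue | curry | tennis | blues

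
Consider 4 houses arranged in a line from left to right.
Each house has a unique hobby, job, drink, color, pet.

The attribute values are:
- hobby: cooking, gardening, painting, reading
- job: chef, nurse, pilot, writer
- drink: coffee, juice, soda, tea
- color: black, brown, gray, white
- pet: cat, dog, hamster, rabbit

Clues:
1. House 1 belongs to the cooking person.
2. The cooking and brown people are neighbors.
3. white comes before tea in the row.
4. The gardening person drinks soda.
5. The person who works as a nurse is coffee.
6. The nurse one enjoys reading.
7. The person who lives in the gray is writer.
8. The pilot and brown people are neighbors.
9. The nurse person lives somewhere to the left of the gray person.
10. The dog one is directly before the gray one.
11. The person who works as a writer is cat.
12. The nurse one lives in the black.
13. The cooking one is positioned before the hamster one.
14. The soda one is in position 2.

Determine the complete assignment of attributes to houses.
Solution:

House | Hobby | Job | Drink | Color | Pet
-----------------------------------------
  1   | cooking | pilot | juice | white | rabbit
  2   | gardening | chef | soda | brown | hamster
  3   | reading | nurse | coffee | black | dog
  4   | painting | writer | tea | gray | cat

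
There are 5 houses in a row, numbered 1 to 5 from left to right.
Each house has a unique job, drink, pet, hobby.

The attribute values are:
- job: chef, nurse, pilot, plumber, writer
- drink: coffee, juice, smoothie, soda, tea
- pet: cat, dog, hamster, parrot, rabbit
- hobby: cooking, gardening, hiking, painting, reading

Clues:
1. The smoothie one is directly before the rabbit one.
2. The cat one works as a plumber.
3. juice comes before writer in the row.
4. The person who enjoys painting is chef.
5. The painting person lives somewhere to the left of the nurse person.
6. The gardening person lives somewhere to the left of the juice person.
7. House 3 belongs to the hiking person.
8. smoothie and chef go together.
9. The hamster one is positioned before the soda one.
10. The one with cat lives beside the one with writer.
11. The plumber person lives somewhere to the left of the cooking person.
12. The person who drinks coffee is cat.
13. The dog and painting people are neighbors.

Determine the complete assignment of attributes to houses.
Solution:

House | Job | Drink | Pet | Hobby
---------------------------------
  1   | pilot | tea | dog | gardening
  2   | chef | smoothie | hamster | painting
  3   | nurse | juice | rabbit | hiking
  4   | plumber | coffee | cat | reading
  5   | writer | soda | parrot | cooking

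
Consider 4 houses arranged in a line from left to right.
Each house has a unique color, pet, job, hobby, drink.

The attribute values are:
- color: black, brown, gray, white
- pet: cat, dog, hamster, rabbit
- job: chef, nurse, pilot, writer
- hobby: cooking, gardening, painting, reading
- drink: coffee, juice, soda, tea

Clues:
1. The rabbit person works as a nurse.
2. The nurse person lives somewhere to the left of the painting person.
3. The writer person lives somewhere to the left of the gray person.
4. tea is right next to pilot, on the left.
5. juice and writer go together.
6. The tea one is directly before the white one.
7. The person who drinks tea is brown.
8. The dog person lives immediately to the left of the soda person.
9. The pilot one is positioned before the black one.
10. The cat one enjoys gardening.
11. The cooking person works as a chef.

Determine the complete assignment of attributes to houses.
Solution:

House | Color | Pet | Job | Hobby | Drink
-----------------------------------------
  1   | brown | rabbit | nurse | reading | tea
  2   | white | cat | pilot | gardening | coffee
  3   | black | dog | writer | painting | juice
  4   | gray | hamster | chef | cooking | soda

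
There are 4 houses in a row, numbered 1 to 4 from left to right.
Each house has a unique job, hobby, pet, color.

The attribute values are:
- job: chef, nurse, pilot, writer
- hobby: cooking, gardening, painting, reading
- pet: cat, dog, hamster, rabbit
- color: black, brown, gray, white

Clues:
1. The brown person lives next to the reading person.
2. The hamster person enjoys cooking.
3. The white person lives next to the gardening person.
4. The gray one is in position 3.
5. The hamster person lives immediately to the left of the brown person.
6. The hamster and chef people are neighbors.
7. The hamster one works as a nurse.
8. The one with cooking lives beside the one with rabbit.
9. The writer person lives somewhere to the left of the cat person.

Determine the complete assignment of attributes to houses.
Solution:

House | Job | Hobby | Pet | Color
---------------------------------
  1   | nurse | cooking | hamster | white
  2   | chef | gardening | rabbit | brown
  3   | writer | reading | dog | gray
  4   | pilot | painting | cat | black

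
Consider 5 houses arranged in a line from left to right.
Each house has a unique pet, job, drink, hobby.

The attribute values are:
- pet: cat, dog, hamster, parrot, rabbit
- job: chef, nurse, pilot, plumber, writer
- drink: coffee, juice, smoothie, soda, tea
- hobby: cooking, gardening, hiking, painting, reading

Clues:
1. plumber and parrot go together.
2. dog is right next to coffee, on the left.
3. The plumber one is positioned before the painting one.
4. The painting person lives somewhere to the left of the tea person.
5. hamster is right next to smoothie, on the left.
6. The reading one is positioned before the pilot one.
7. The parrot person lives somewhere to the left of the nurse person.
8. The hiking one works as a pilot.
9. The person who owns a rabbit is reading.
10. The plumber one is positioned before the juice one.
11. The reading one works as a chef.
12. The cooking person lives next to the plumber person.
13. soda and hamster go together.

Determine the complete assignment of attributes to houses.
Solution:

House | Pet | Job | Drink | Hobby
---------------------------------
  1   | hamster | writer | soda | cooking
  2   | parrot | plumber | smoothie | gardening
  3   | dog | nurse | juice | painting
  4   | rabbit | chef | coffee | reading
  5   | cat | pilot | tea | hiking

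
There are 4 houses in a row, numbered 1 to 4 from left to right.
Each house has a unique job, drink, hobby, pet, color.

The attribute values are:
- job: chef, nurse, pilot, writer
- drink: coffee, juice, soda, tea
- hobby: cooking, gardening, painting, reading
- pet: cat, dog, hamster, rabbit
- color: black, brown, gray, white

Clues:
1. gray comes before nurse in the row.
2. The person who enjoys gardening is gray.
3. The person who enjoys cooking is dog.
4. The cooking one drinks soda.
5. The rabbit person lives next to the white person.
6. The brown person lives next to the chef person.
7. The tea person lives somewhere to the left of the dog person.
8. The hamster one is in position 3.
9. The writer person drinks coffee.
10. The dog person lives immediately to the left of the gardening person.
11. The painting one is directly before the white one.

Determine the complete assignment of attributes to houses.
Solution:

House | Job | Drink | Hobby | Pet | Color
-----------------------------------------
  1   | pilot | tea | painting | rabbit | brown
  2   | chef | soda | cooking | dog | white
  3   | writer | coffee | gardening | hamster | gray
  4   | nurse | juice | reading | cat | black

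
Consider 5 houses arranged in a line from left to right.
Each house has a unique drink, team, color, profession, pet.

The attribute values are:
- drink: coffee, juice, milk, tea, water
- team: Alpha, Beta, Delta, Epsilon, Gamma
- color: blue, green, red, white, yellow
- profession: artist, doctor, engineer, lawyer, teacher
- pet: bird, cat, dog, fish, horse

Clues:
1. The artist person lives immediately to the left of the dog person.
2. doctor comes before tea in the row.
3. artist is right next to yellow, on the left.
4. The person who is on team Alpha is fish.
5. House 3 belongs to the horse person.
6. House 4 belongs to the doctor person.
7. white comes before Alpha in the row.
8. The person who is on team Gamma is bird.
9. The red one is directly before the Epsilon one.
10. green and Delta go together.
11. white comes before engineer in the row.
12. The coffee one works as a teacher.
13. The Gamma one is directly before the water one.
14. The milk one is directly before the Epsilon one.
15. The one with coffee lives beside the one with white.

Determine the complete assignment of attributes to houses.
Solution:

House | Drink | Team | Color | Profession | Pet
-----------------------------------------------
  1   | milk | Gamma | red | artist | bird
  2   | water | Epsilon | yellow | lawyer | dog
  3   | coffee | Delta | green | teacher | horse
  4   | juice | Beta | white | doctor | cat
  5   | tea | Alpha | blue | engineer | fish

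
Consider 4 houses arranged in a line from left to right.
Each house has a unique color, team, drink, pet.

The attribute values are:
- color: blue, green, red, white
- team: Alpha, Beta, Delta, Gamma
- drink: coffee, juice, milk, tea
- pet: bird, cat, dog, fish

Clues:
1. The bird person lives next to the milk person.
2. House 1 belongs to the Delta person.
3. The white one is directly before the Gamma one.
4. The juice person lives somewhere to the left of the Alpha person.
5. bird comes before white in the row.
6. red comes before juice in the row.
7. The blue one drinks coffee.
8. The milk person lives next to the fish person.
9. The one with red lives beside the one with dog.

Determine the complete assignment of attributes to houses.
Solution:

House | Color | Team | Drink | Pet
----------------------------------
  1   | red | Delta | tea | bird
  2   | white | Beta | milk | dog
  3   | green | Gamma | juice | fish
  4   | blue | Alpha | coffee | cat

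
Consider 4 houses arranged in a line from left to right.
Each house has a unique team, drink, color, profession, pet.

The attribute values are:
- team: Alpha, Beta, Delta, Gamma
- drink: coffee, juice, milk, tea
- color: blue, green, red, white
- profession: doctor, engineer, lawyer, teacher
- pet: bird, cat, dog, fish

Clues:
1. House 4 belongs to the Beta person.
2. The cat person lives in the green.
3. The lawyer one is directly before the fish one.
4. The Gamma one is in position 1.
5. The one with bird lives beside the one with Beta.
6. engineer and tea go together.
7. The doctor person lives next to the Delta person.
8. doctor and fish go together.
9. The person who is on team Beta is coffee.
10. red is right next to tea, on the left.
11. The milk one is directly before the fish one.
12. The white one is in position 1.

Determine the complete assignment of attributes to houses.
Solution:

House | Team | Drink | Color | Profession | Pet
-----------------------------------------------
  1   | Gamma | milk | white | lawyer | dog
  2   | Alpha | juice | red | doctor | fish
  3   | Delta | tea | blue | engineer | bird
  4   | Beta | coffee | green | teacher | cat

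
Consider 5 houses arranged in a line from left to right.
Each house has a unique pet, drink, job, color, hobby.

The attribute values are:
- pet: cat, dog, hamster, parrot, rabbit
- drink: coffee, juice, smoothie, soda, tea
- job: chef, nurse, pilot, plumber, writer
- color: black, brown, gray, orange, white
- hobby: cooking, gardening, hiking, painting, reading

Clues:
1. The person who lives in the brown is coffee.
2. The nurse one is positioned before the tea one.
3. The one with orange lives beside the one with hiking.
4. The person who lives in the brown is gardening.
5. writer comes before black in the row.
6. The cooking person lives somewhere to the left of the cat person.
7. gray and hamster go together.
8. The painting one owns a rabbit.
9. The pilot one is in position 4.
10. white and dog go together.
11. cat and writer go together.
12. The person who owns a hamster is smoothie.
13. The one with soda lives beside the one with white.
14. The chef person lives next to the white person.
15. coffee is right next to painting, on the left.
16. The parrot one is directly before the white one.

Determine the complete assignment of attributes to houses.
Solution:

House | Pet | Drink | Job | Color | Hobby
-----------------------------------------
  1   | parrot | soda | chef | orange | cooking
  2   | dog | juice | nurse | white | hiking
  3   | cat | coffee | writer | brown | gardening
  4   | rabbit | tea | pilot | black | painting
  5   | hamster | smoothie | plumber | gray | reading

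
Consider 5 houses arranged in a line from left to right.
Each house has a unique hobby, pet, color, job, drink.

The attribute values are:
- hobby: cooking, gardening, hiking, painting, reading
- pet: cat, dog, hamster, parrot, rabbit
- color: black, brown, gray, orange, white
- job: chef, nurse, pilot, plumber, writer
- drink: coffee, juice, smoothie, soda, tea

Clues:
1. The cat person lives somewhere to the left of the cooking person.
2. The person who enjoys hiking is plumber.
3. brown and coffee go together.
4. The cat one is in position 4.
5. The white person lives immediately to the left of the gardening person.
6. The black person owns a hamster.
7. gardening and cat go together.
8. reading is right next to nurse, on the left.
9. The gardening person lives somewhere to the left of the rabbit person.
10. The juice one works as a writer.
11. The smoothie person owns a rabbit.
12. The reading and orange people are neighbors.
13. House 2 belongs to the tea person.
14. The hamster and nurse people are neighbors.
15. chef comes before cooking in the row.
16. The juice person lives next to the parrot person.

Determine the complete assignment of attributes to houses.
Solution:

House | Hobby | Pet | Color | Job | Drink
-----------------------------------------
  1   | reading | hamster | black | writer | juice
  2   | painting | parrot | orange | nurse | tea
  3   | hiking | dog | white | plumber | soda
  4   | gardening | cat | brown | chef | coffee
  5   | cooking | rabbit | gray | pilot | smoothie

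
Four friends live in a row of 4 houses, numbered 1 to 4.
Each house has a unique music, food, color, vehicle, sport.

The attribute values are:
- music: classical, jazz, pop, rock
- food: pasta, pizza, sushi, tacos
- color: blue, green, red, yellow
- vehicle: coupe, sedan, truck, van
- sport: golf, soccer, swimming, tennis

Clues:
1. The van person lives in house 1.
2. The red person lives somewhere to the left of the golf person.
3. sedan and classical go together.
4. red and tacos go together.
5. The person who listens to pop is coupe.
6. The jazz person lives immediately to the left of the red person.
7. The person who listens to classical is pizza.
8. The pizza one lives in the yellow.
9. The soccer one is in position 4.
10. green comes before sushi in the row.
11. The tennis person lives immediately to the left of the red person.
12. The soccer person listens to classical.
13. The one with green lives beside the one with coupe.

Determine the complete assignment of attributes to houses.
Solution:

House | Music | Food | Color | Vehicle | Sport
----------------------------------------------
  1   | jazz | pasta | green | van | tennis
  2   | pop | tacos | red | coupe | swimming
  3   | rock | sushi | blue | truck | golf
  4   | classical | pizza | yellow | sedan | soccer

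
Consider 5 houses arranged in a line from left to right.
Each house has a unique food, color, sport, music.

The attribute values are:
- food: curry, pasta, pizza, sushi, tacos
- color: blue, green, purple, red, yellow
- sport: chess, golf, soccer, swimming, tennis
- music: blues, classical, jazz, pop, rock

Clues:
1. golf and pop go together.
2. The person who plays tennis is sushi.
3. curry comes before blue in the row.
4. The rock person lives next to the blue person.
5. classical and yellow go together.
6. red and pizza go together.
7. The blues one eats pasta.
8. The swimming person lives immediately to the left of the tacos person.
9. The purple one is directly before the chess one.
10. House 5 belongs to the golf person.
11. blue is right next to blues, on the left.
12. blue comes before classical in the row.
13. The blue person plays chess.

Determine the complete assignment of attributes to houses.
Solution:

House | Food | Color | Sport | Music
------------------------------------
  1   | curry | purple | swimming | rock
  2   | tacos | blue | chess | jazz
  3   | pasta | green | soccer | blues
  4   | sushi | yellow | tennis | classical
  5   | pizza | red | golf | pop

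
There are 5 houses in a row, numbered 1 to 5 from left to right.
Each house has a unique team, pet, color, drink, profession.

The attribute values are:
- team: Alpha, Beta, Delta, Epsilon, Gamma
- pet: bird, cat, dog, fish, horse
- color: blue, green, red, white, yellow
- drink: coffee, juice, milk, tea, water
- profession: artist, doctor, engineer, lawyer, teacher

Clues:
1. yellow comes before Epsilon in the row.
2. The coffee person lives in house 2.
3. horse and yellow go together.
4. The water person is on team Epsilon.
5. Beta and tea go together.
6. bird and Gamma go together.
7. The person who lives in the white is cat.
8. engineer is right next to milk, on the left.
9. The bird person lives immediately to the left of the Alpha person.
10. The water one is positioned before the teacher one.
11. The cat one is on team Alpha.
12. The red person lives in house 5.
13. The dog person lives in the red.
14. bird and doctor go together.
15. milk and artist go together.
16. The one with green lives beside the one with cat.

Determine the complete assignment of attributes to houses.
Solution:

House | Team | Pet | Color | Drink | Profession
-----------------------------------------------
  1   | Gamma | bird | green | juice | doctor
  2   | Alpha | cat | white | coffee | engineer
  3   | Delta | horse | yellow | milk | artist
  4   | Epsilon | fish | blue | water | lawyer
  5   | Beta | dog | red | tea | teacher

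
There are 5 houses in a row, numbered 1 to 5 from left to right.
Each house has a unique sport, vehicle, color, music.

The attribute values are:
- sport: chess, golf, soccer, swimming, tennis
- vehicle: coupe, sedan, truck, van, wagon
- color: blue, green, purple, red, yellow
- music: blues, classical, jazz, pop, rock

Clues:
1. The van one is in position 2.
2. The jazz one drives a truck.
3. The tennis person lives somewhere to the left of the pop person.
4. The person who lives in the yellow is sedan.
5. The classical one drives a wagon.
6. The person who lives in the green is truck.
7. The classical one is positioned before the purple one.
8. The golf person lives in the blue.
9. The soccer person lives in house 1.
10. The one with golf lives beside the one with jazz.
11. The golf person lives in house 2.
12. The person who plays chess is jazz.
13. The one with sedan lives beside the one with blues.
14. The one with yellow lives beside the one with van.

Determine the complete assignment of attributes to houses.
Solution:

House | Sport | Vehicle | Color | Music
---------------------------------------
  1   | soccer | sedan | yellow | rock
  2   | golf | van | blue | blues
  3   | chess | truck | green | jazz
  4   | tennis | wagon | red | classical
  5   | swimming | coupe | purple | pop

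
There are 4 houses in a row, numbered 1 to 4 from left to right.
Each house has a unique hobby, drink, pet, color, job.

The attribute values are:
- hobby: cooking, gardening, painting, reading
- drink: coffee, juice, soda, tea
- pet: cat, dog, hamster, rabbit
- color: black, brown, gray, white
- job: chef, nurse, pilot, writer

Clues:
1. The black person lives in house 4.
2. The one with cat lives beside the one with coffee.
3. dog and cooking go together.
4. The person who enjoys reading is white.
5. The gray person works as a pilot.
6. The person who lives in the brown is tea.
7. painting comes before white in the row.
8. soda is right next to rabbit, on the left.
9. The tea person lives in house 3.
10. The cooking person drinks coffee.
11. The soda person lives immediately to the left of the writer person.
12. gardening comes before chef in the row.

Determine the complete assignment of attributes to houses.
Solution:

House | Hobby | Drink | Pet | Color | Job
-----------------------------------------
  1   | painting | soda | hamster | gray | pilot
  2   | reading | juice | rabbit | white | writer
  3   | gardening | tea | cat | brown | nurse
  4   | cooking | coffee | dog | black | chef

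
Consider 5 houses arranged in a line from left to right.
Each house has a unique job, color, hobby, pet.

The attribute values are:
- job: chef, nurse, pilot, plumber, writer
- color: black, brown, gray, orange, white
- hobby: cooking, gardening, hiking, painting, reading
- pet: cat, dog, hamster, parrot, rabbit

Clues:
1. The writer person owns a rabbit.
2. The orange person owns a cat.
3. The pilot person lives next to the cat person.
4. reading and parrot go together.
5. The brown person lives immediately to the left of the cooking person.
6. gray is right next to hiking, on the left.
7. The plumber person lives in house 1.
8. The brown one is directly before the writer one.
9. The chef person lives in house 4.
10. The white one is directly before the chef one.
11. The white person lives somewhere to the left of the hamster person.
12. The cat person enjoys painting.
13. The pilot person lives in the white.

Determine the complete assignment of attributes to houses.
Solution:

House | Job | Color | Hobby | Pet
---------------------------------
  1   | plumber | brown | reading | parrot
  2   | writer | gray | cooking | rabbit
  3   | pilot | white | hiking | dog
  4   | chef | orange | painting | cat
  5   | nurse | black | gardening | hamster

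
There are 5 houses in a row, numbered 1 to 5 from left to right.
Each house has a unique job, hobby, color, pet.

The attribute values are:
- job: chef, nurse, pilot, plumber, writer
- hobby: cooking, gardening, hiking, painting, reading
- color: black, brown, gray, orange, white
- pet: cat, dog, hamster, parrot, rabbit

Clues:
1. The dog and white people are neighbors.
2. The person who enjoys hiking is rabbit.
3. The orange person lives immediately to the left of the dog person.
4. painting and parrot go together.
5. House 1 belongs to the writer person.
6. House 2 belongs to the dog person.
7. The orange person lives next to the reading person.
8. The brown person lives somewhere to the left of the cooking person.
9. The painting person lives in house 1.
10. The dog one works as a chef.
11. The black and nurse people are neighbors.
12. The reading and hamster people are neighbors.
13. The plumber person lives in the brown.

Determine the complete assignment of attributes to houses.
Solution:

House | Job | Hobby | Color | Pet
---------------------------------
  1   | writer | painting | orange | parrot
  2   | chef | reading | black | dog
  3   | nurse | gardening | white | hamster
  4   | plumber | hiking | brown | rabbit
  5   | pilot | cooking | gray | cat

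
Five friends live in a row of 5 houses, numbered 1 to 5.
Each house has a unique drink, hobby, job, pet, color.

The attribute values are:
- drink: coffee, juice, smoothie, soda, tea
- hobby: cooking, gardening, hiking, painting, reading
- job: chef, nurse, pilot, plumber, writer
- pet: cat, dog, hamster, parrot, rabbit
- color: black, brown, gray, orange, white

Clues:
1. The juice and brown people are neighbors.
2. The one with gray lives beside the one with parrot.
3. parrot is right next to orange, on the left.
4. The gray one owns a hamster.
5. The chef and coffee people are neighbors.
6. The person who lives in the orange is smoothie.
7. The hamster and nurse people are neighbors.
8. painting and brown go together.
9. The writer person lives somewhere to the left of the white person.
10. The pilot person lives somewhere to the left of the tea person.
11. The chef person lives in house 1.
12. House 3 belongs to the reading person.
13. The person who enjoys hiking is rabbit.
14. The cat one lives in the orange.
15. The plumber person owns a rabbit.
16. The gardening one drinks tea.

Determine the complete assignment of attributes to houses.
Solution:

House | Drink | Hobby | Job | Pet | Color
-----------------------------------------
  1   | juice | cooking | chef | hamster | gray
  2   | coffee | painting | nurse | parrot | brown
  3   | smoothie | reading | pilot | cat | orange
  4   | tea | gardening | writer | dog | black
  5   | soda | hiking | plumber | rabbit | white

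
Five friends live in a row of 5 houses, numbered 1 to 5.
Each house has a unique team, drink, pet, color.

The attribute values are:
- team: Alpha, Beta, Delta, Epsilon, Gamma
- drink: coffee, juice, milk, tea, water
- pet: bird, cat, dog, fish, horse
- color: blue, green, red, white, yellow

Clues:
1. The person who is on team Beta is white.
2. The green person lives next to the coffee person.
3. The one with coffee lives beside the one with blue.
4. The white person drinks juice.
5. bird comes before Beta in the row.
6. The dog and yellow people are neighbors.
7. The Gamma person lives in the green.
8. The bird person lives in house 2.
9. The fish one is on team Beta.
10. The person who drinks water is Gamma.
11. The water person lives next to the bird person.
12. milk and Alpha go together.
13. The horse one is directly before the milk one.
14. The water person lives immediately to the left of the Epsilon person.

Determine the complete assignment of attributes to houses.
Solution:

House | Team | Drink | Pet | Color
----------------------------------
  1   | Gamma | water | dog | green
  2   | Epsilon | coffee | bird | yellow
  3   | Delta | tea | horse | blue
  4   | Alpha | milk | cat | red
  5   | Beta | juice | fish | white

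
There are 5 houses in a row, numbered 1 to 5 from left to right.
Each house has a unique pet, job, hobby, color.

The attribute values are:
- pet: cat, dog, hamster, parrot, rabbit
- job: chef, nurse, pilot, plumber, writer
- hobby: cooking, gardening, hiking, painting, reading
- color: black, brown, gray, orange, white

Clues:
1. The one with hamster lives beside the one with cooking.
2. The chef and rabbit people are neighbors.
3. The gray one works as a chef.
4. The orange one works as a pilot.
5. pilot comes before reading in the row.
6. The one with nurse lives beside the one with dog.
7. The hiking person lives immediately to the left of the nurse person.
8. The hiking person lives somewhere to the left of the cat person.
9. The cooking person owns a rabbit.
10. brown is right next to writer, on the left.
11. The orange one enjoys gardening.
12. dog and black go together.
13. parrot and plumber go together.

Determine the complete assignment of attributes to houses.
Solution:

House | Pet | Job | Hobby | Color
---------------------------------
  1   | hamster | chef | hiking | gray
  2   | rabbit | nurse | cooking | brown
  3   | dog | writer | painting | black
  4   | cat | pilot | gardening | orange
  5   | parrot | plumber | reading | white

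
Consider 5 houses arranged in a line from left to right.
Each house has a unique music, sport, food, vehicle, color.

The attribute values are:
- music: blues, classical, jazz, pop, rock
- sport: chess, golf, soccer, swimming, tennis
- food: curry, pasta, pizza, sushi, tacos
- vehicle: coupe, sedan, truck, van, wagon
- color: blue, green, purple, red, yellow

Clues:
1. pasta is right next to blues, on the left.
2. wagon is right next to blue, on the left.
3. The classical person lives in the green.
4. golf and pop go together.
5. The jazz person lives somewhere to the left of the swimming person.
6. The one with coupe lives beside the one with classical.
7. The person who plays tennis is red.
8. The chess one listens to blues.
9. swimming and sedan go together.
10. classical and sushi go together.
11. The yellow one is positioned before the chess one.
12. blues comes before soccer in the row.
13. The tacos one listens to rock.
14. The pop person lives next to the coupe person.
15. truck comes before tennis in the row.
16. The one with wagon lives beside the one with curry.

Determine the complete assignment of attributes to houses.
Solution:

House | Music | Sport | Food | Vehicle | Color
----------------------------------------------
  1   | pop | golf | pasta | wagon | yellow
  2   | blues | chess | curry | coupe | blue
  3   | classical | soccer | sushi | truck | green
  4   | jazz | tennis | pizza | van | red
  5   | rock | swimming | tacos | sedan | purple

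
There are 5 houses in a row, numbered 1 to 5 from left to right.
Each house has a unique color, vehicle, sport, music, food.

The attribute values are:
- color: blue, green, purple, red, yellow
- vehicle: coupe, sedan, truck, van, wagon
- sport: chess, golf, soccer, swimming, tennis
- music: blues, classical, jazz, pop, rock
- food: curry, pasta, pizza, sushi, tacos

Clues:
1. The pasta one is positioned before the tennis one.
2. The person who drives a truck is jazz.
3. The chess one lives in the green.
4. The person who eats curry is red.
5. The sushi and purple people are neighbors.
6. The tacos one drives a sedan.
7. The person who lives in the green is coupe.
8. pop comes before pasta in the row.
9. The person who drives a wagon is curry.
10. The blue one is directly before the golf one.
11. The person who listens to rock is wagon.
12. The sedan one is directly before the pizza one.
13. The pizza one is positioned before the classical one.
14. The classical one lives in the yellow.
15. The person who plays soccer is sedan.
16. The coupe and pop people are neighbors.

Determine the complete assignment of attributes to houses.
Solution:

House | Color | Vehicle | Sport | Music | Food
----------------------------------------------
  1   | green | coupe | chess | blues | sushi
  2   | purple | sedan | soccer | pop | tacos
  3   | blue | truck | swimming | jazz | pizza
  4   | yellow | van | golf | classical | pasta
  5   | red | wagon | tennis | rock | curry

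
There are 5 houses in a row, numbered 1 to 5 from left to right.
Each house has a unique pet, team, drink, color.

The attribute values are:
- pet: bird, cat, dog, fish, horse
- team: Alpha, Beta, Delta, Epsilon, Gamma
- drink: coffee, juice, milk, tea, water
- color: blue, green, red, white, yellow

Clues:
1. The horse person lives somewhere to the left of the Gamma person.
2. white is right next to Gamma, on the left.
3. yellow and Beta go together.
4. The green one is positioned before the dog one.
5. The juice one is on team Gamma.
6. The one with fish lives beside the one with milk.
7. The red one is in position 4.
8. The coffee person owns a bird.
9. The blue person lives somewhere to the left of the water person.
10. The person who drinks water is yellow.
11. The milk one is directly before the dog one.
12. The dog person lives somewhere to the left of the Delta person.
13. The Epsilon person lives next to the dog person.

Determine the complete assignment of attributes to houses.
Solution:

House | Pet | Team | Drink | Color
----------------------------------
  1   | fish | Alpha | tea | green
  2   | horse | Epsilon | milk | white
  3   | dog | Gamma | juice | blue
  4   | bird | Delta | coffee | red
  5   | cat | Beta | water | yellow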